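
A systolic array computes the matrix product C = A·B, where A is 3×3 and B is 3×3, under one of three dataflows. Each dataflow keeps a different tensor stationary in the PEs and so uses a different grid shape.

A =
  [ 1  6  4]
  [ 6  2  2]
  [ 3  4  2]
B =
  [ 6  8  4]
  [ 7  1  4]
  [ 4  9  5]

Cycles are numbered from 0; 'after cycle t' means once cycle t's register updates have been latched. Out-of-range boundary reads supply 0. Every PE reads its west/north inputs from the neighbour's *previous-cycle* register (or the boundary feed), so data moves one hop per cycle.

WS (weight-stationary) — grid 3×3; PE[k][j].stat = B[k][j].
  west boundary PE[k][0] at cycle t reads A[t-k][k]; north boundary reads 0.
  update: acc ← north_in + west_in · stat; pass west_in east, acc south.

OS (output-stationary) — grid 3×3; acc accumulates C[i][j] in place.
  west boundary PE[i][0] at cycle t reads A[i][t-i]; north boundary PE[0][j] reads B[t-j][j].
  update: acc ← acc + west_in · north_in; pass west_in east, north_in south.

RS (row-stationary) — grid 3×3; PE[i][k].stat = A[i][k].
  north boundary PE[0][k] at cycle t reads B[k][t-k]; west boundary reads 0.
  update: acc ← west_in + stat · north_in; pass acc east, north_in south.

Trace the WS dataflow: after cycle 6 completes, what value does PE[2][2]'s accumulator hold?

PE[2][2].acc = 38

Tracing WS — 3×3 array, target PE[2][2]:
  step 0 · PE1,2: acc=0; fwd→0 fwd↓0
  step 0 · PE2,1: acc=0; fwd→0 fwd↓0
  step 0 · PE2,2: acc=0; fwd→0 fwd↓0
  step 1 · PE1,2: acc=0; fwd→0 fwd↓0
  step 1 · PE2,1: acc=0; fwd→0 fwd↓0
  step 1 · PE2,2: acc=0; fwd→0 fwd↓0
  step 2 · PE1,2: acc=0; fwd→0 fwd↓0
  step 2 · PE2,1: acc=0; fwd→0 fwd↓0
  step 2 · PE2,2: acc=0; fwd→0 fwd↓0
  step 3 · PE1,2: acc=28; fwd→6 fwd↓28
  step 3 · PE2,1: acc=50; fwd→4 fwd↓50
  step 3 · PE2,2: acc=0; fwd→0 fwd↓0
  step 4 · PE1,2: acc=32; fwd→2 fwd↓32
  step 4 · PE2,1: acc=68; fwd→2 fwd↓68
  step 4 · PE2,2: acc=48; fwd→4 fwd↓48
  step 5 · PE1,2: acc=28; fwd→4 fwd↓28
  step 5 · PE2,1: acc=46; fwd→2 fwd↓46
  step 5 · PE2,2: acc=42; fwd→2 fwd↓42
  step 6 · PE1,2: acc=0; fwd→0 fwd↓0
  step 6 · PE2,1: acc=0; fwd→0 fwd↓0
  step 6 · PE2,2: acc=38; fwd→2 fwd↓38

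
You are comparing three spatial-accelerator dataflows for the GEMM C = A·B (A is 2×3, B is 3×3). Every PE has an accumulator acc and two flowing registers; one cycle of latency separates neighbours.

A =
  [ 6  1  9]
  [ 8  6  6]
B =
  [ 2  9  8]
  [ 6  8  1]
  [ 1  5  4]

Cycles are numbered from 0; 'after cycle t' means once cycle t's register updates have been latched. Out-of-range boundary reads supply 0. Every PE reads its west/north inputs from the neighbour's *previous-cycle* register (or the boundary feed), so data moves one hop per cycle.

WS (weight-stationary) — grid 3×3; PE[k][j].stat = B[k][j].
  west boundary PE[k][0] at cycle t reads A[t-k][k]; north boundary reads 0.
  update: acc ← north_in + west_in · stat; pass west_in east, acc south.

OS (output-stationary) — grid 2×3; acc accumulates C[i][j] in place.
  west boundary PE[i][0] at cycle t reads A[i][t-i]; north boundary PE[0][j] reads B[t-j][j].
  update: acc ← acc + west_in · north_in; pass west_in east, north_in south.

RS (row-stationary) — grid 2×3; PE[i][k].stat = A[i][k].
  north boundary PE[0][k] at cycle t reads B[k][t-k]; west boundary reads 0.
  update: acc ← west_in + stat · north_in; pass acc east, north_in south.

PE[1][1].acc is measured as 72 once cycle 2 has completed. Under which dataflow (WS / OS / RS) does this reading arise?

— WS: 3×3; PE[1][1] trace:
  cycle 0: PE[1][1] → acc 0, east 0, south 0
  cycle 1: PE[1][1] → acc 0, east 0, south 0
  cycle 2: PE[1][1] → acc 62, east 1, south 62
— OS: 2×3; PE[1][1] trace:
  cycle 0: PE[1][1] → acc 0, east 0, south 0
  cycle 1: PE[1][1] → acc 0, east 0, south 0
  cycle 2: PE[1][1] → acc 72, east 8, south 9
— RS: 2×3; PE[1][1] trace:
  cycle 0: PE[1][1] → acc 0, east 0, south 0
  cycle 1: PE[1][1] → acc 0, east 0, south 0
  cycle 2: PE[1][1] → acc 52, east 52, south 6

dataflow = OS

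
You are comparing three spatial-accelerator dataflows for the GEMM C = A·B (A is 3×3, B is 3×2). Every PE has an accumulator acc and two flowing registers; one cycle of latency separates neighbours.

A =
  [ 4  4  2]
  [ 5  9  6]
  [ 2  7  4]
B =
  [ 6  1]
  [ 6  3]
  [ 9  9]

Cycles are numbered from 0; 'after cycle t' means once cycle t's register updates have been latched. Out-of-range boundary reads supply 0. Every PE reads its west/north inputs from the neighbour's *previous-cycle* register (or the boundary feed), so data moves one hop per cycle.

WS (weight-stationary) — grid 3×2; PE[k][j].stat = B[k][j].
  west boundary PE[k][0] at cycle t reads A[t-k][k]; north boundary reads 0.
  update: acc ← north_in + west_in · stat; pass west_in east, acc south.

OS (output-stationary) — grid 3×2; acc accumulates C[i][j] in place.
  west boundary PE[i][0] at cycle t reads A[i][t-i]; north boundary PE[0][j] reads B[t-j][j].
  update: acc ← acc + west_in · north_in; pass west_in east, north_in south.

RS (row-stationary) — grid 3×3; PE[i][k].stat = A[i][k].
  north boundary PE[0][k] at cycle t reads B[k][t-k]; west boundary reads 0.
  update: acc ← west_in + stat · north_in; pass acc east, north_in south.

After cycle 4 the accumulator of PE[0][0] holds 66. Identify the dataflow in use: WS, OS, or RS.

WS (3×2 grid), PE[0][0]:
  @0  [0,0]  acc 24  |  →4  ↓24
  @1  [0,0]  acc 30  |  →5  ↓30
  @2  [0,0]  acc 12  |  →2  ↓12
  @3  [0,0]  acc 0  |  →0  ↓0
  @4  [0,0]  acc 0  |  →0  ↓0
OS (3×2 grid), PE[0][0]:
  @0  [0,0]  acc 24  |  →4  ↓6
  @1  [0,0]  acc 48  |  →4  ↓6
  @2  [0,0]  acc 66  |  →2  ↓9
  @3  [0,0]  acc 66  |  →0  ↓0
  @4  [0,0]  acc 66  |  →0  ↓0
RS (3×3 grid), PE[0][0]:
  @0  [0,0]  acc 24  |  →24  ↓6
  @1  [0,0]  acc 4  |  →4  ↓1
  @2  [0,0]  acc 0  |  →0  ↓0
  @3  [0,0]  acc 0  |  →0  ↓0
  @4  [0,0]  acc 0  |  →0  ↓0

dataflow = OS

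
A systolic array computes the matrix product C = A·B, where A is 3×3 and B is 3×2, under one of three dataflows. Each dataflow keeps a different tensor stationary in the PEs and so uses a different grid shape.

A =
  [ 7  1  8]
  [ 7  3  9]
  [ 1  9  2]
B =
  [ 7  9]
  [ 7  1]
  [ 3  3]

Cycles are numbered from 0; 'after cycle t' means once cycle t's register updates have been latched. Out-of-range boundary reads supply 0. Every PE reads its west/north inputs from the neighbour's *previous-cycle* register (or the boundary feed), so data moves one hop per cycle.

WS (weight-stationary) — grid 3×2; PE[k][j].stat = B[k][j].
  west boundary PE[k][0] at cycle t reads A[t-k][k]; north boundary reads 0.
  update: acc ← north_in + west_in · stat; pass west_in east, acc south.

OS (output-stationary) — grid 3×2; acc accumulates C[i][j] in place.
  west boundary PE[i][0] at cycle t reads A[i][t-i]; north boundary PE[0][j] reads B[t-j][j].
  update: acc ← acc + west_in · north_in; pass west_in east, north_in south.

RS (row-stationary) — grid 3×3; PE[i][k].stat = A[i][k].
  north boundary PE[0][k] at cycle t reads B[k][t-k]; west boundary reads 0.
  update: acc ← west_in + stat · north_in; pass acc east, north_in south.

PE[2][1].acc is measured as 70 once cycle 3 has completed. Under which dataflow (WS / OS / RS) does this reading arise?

— WS: 3×2; PE[2][1] trace:
  @0  [2,1]  acc 0  |  →0  ↓0
  @1  [2,1]  acc 0  |  →0  ↓0
  @2  [2,1]  acc 0  |  →0  ↓0
  @3  [2,1]  acc 88  |  →8  ↓88
— OS: 3×2; PE[2][1] trace:
  @0  [2,1]  acc 0  |  →0  ↓0
  @1  [2,1]  acc 0  |  →0  ↓0
  @2  [2,1]  acc 0  |  →0  ↓0
  @3  [2,1]  acc 9  |  →1  ↓9
— RS: 3×3; PE[2][1] trace:
  @0  [2,1]  acc 0  |  →0  ↓0
  @1  [2,1]  acc 0  |  →0  ↓0
  @2  [2,1]  acc 0  |  →0  ↓0
  @3  [2,1]  acc 70  |  →70  ↓7

dataflow = RS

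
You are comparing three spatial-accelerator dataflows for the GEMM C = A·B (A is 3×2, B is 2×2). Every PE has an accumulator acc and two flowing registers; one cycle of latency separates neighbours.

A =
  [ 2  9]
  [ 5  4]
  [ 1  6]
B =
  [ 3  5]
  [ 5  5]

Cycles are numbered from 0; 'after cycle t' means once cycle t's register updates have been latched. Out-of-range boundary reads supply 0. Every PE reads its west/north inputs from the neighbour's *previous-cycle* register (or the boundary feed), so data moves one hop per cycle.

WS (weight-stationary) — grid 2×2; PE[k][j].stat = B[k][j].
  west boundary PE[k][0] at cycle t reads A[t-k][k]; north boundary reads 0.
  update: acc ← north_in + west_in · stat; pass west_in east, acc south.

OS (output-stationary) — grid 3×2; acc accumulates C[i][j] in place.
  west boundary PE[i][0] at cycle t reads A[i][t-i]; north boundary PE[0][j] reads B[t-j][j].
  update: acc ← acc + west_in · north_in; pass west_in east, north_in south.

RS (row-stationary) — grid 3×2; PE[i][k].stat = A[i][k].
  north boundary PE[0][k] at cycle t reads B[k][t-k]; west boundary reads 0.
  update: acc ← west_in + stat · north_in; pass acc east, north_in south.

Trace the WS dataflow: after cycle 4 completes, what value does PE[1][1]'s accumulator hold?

Tracing WS — 2×2 array, target PE[1][1]:
  after 0 — PE[0][1] acc=0, pass-E 0, pass-S 0
  after 0 — PE[1][0] acc=0, pass-E 0, pass-S 0
  after 0 — PE[1][1] acc=0, pass-E 0, pass-S 0
  after 1 — PE[0][1] acc=10, pass-E 2, pass-S 10
  after 1 — PE[1][0] acc=51, pass-E 9, pass-S 51
  after 1 — PE[1][1] acc=0, pass-E 0, pass-S 0
  after 2 — PE[0][1] acc=25, pass-E 5, pass-S 25
  after 2 — PE[1][0] acc=35, pass-E 4, pass-S 35
  after 2 — PE[1][1] acc=55, pass-E 9, pass-S 55
  after 3 — PE[0][1] acc=5, pass-E 1, pass-S 5
  after 3 — PE[1][0] acc=33, pass-E 6, pass-S 33
  after 3 — PE[1][1] acc=45, pass-E 4, pass-S 45
  after 4 — PE[0][1] acc=0, pass-E 0, pass-S 0
  after 4 — PE[1][0] acc=0, pass-E 0, pass-S 0
  after 4 — PE[1][1] acc=35, pass-E 6, pass-S 35

PE[1][1].acc = 35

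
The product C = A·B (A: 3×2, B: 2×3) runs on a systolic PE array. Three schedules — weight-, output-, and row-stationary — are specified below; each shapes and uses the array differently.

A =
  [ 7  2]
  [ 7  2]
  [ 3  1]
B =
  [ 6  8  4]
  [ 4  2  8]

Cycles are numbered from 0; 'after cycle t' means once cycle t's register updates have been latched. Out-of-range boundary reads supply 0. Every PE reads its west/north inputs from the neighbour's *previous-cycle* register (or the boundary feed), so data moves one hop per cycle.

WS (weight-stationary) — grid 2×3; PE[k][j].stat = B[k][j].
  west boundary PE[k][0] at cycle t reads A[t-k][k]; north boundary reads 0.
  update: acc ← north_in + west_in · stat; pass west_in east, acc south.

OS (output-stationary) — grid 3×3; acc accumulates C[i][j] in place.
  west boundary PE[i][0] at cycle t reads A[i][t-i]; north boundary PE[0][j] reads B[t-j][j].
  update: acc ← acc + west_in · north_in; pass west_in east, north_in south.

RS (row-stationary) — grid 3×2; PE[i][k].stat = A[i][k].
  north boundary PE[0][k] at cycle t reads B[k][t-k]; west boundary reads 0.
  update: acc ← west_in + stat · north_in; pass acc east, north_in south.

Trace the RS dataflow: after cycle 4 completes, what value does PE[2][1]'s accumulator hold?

PE[2][1].acc = 26

RS (3×2). Following PE[2][1] plus its west/north inputs:
  [0] (1,1) acc=0 (h:0 v:0)
  [0] (2,0) acc=0 (h:0 v:0)
  [0] (2,1) acc=0 (h:0 v:0)
  [1] (1,1) acc=0 (h:0 v:0)
  [1] (2,0) acc=0 (h:0 v:0)
  [1] (2,1) acc=0 (h:0 v:0)
  [2] (1,1) acc=50 (h:50 v:4)
  [2] (2,0) acc=18 (h:18 v:6)
  [2] (2,1) acc=0 (h:0 v:0)
  [3] (1,1) acc=60 (h:60 v:2)
  [3] (2,0) acc=24 (h:24 v:8)
  [3] (2,1) acc=22 (h:22 v:4)
  [4] (1,1) acc=44 (h:44 v:8)
  [4] (2,0) acc=12 (h:12 v:4)
  [4] (2,1) acc=26 (h:26 v:2)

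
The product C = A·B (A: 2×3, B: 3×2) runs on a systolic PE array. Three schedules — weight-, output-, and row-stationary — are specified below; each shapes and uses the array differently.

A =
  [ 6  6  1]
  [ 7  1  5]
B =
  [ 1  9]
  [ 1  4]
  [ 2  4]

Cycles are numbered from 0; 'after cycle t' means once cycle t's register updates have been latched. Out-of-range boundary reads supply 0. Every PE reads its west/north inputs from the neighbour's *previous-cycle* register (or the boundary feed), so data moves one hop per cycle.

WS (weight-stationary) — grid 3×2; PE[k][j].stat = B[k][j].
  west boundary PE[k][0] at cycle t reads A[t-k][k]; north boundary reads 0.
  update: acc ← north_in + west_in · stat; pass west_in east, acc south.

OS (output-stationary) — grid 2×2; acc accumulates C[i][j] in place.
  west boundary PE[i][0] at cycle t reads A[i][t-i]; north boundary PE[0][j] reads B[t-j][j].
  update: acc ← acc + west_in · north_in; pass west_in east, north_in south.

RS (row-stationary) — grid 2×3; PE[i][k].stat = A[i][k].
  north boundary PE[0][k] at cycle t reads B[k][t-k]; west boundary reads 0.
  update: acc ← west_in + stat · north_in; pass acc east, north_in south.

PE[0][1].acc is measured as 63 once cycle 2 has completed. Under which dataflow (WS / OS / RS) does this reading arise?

dataflow = WS

Under WS (3×2), PE[0][1]:
  cycle 0: PE[0][1] → acc 0, east 0, south 0
  cycle 1: PE[0][1] → acc 54, east 6, south 54
  cycle 2: PE[0][1] → acc 63, east 7, south 63
Under OS (2×2), PE[0][1]:
  cycle 0: PE[0][1] → acc 0, east 0, south 0
  cycle 1: PE[0][1] → acc 54, east 6, south 9
  cycle 2: PE[0][1] → acc 78, east 6, south 4
Under RS (2×3), PE[0][1]:
  cycle 0: PE[0][1] → acc 0, east 0, south 0
  cycle 1: PE[0][1] → acc 12, east 12, south 1
  cycle 2: PE[0][1] → acc 78, east 78, south 4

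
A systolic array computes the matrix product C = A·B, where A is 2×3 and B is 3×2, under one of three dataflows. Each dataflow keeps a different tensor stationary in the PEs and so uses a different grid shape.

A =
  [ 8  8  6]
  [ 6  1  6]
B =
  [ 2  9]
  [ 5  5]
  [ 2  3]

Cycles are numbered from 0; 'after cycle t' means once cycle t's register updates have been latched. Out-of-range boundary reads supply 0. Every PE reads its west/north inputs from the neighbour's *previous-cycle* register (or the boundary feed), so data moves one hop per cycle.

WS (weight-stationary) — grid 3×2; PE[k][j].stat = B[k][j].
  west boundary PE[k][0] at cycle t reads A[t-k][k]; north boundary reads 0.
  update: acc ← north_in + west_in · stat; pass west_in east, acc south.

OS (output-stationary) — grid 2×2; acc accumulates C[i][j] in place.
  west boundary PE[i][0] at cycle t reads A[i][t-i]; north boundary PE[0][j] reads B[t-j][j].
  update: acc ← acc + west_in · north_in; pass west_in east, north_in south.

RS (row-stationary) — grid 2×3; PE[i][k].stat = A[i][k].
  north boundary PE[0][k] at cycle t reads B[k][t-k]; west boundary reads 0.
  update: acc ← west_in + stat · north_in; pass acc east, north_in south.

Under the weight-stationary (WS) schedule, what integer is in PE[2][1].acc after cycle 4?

WS on a 3×2 grid — tracing PE[2][1] and its feeders:
  cycle 0: PE[1][1] → acc 0, east 0, south 0
  cycle 0: PE[2][0] → acc 0, east 0, south 0
  cycle 0: PE[2][1] → acc 0, east 0, south 0
  cycle 1: PE[1][1] → acc 0, east 0, south 0
  cycle 1: PE[2][0] → acc 0, east 0, south 0
  cycle 1: PE[2][1] → acc 0, east 0, south 0
  cycle 2: PE[1][1] → acc 112, east 8, south 112
  cycle 2: PE[2][0] → acc 68, east 6, south 68
  cycle 2: PE[2][1] → acc 0, east 0, south 0
  cycle 3: PE[1][1] → acc 59, east 1, south 59
  cycle 3: PE[2][0] → acc 29, east 6, south 29
  cycle 3: PE[2][1] → acc 130, east 6, south 130
  cycle 4: PE[1][1] → acc 0, east 0, south 0
  cycle 4: PE[2][0] → acc 0, east 0, south 0
  cycle 4: PE[2][1] → acc 77, east 6, south 77

PE[2][1].acc = 77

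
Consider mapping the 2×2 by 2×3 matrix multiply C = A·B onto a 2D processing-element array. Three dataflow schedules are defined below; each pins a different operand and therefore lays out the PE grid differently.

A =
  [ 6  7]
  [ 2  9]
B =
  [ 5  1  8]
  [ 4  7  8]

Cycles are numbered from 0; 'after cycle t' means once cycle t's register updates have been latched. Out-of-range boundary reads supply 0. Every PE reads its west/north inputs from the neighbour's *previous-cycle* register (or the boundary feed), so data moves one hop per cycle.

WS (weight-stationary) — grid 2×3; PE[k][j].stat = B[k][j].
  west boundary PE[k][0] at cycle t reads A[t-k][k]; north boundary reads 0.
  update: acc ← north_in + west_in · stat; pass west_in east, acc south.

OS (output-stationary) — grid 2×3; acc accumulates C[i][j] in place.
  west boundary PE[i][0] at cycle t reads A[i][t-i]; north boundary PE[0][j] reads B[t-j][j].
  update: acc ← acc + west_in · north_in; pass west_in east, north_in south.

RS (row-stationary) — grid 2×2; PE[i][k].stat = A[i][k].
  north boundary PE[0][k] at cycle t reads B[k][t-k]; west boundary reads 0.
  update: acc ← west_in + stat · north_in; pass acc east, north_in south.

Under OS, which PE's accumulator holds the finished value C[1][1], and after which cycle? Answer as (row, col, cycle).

(row, col, cycle) = (1, 1, 3)

OS — PE[1][1] is where C[1][1] collects:
  cycle 0: PE[1][1] → acc 0, east 0, south 0
  cycle 1: PE[1][1] → acc 0, east 0, south 0
  cycle 2: PE[1][1] → acc 2, east 2, south 1
  cycle 3: PE[1][1] → acc 65, east 9, south 7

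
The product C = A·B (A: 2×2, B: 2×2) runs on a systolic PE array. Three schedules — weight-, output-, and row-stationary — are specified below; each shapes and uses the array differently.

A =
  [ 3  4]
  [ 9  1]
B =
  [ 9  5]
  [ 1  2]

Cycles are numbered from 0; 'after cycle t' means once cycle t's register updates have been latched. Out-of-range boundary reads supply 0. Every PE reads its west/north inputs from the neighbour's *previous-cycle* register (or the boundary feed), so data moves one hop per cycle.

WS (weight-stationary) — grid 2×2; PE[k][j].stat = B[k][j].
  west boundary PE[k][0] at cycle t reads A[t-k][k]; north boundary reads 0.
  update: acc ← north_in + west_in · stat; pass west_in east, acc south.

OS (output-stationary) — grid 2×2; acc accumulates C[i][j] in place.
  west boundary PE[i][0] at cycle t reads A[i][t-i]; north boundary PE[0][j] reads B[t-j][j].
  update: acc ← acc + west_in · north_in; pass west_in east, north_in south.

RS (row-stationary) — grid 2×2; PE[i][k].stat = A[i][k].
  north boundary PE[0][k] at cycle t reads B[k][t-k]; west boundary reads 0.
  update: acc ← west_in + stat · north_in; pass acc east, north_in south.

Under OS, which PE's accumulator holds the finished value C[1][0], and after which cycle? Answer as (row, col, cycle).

Under OS, C[1][0] lands at PE[1][0]:
  step 0 · PE1,0: acc=0; fwd→0 fwd↓0
  step 1 · PE1,0: acc=81; fwd→9 fwd↓9
  step 2 · PE1,0: acc=82; fwd→1 fwd↓1

(row, col, cycle) = (1, 0, 2)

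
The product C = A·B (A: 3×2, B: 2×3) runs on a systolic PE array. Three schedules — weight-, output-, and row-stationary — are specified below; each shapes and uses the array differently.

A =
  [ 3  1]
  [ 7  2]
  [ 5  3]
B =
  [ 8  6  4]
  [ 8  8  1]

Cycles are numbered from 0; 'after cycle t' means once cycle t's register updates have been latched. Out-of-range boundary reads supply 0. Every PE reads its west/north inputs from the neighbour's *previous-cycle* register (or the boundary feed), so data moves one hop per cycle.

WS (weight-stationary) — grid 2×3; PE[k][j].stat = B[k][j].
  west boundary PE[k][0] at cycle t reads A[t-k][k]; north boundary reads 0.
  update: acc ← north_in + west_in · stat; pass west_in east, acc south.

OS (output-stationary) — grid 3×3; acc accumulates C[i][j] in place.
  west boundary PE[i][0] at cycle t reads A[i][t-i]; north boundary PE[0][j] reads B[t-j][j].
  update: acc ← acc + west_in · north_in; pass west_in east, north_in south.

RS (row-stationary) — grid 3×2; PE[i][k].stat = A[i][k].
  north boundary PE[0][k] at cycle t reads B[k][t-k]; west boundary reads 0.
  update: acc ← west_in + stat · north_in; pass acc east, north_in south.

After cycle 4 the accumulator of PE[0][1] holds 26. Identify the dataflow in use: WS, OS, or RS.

WS [2×3] PE[0][1] across cycles:
  step 0 · PE0,1: acc=0; fwd→0 fwd↓0
  step 1 · PE0,1: acc=18; fwd→3 fwd↓18
  step 2 · PE0,1: acc=42; fwd→7 fwd↓42
  step 3 · PE0,1: acc=30; fwd→5 fwd↓30
  step 4 · PE0,1: acc=0; fwd→0 fwd↓0
OS [3×3] PE[0][1] across cycles:
  step 0 · PE0,1: acc=0; fwd→0 fwd↓0
  step 1 · PE0,1: acc=18; fwd→3 fwd↓6
  step 2 · PE0,1: acc=26; fwd→1 fwd↓8
  step 3 · PE0,1: acc=26; fwd→0 fwd↓0
  step 4 · PE0,1: acc=26; fwd→0 fwd↓0
RS [3×2] PE[0][1] across cycles:
  step 0 · PE0,1: acc=0; fwd→0 fwd↓0
  step 1 · PE0,1: acc=32; fwd→32 fwd↓8
  step 2 · PE0,1: acc=26; fwd→26 fwd↓8
  step 3 · PE0,1: acc=13; fwd→13 fwd↓1
  step 4 · PE0,1: acc=0; fwd→0 fwd↓0

dataflow = OS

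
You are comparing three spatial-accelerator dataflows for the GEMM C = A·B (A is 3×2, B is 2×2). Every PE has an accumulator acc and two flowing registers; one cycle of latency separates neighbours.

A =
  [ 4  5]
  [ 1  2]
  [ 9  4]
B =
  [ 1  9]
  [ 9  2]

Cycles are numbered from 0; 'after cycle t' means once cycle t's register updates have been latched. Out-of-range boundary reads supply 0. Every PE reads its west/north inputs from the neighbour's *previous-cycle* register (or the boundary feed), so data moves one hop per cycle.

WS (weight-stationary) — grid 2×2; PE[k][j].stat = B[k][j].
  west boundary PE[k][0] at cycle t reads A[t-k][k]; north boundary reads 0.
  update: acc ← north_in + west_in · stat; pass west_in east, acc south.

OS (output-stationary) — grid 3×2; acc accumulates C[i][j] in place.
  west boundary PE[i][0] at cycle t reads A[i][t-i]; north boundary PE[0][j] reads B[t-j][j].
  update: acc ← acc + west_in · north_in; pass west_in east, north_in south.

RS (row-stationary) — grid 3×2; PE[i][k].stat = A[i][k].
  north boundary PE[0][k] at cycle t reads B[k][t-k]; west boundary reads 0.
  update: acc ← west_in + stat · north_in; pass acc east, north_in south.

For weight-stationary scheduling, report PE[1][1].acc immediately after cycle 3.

Tracing WS — 2×2 array, target PE[1][1]:
  cycle 0: PE[0][1] → acc 0, east 0, south 0
  cycle 0: PE[1][0] → acc 0, east 0, south 0
  cycle 0: PE[1][1] → acc 0, east 0, south 0
  cycle 1: PE[0][1] → acc 36, east 4, south 36
  cycle 1: PE[1][0] → acc 49, east 5, south 49
  cycle 1: PE[1][1] → acc 0, east 0, south 0
  cycle 2: PE[0][1] → acc 9, east 1, south 9
  cycle 2: PE[1][0] → acc 19, east 2, south 19
  cycle 2: PE[1][1] → acc 46, east 5, south 46
  cycle 3: PE[0][1] → acc 81, east 9, south 81
  cycle 3: PE[1][0] → acc 45, east 4, south 45
  cycle 3: PE[1][1] → acc 13, east 2, south 13

PE[1][1].acc = 13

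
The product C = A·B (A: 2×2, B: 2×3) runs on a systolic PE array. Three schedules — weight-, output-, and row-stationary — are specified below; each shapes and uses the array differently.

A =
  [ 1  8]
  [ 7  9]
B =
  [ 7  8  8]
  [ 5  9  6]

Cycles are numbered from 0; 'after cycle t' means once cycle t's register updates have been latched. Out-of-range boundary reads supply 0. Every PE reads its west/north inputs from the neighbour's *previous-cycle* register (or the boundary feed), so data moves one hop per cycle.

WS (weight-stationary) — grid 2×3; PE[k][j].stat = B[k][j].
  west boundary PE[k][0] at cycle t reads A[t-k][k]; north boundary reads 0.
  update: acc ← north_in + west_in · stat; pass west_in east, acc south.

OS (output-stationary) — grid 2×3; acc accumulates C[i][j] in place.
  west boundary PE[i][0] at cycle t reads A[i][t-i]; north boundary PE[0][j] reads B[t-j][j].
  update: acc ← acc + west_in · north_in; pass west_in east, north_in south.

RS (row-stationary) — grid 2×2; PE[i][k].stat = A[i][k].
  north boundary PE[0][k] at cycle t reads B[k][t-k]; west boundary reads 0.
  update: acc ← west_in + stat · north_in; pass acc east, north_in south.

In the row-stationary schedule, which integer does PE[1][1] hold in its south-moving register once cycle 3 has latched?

RS (2×2). Following PE[1][1] plus its west/north inputs:
  after 0 — PE[0][1] acc=0, pass-E 0, pass-S 0
  after 0 — PE[1][0] acc=0, pass-E 0, pass-S 0
  after 0 — PE[1][1] acc=0, pass-E 0, pass-S 0
  after 1 — PE[0][1] acc=47, pass-E 47, pass-S 5
  after 1 — PE[1][0] acc=49, pass-E 49, pass-S 7
  after 1 — PE[1][1] acc=0, pass-E 0, pass-S 0
  after 2 — PE[0][1] acc=80, pass-E 80, pass-S 9
  after 2 — PE[1][0] acc=56, pass-E 56, pass-S 8
  after 2 — PE[1][1] acc=94, pass-E 94, pass-S 5
  after 3 — PE[0][1] acc=56, pass-E 56, pass-S 6
  after 3 — PE[1][0] acc=56, pass-E 56, pass-S 8
  after 3 — PE[1][1] acc=137, pass-E 137, pass-S 9

register = 9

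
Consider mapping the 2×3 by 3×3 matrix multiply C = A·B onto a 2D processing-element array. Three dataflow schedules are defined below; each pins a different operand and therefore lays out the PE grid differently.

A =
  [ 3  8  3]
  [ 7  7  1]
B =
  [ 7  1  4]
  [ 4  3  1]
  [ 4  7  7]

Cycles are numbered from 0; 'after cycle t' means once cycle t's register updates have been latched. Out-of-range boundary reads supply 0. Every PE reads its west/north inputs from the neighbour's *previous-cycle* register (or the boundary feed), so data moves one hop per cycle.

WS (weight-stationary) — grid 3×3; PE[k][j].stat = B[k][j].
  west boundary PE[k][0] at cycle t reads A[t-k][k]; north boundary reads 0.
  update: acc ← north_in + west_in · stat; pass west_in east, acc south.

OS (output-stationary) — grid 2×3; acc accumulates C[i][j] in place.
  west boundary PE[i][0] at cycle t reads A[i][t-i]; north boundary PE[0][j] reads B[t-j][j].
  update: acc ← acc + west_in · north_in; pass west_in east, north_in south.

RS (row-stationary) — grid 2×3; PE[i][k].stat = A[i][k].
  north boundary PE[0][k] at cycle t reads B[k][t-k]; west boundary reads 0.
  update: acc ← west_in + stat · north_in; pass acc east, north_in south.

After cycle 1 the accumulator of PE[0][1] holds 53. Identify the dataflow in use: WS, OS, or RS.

Under WS (3×3), PE[0][1]:
  step 0 · PE0,1: acc=0; fwd→0 fwd↓0
  step 1 · PE0,1: acc=3; fwd→3 fwd↓3
Under OS (2×3), PE[0][1]:
  step 0 · PE0,1: acc=0; fwd→0 fwd↓0
  step 1 · PE0,1: acc=3; fwd→3 fwd↓1
Under RS (2×3), PE[0][1]:
  step 0 · PE0,1: acc=0; fwd→0 fwd↓0
  step 1 · PE0,1: acc=53; fwd→53 fwd↓4

dataflow = RS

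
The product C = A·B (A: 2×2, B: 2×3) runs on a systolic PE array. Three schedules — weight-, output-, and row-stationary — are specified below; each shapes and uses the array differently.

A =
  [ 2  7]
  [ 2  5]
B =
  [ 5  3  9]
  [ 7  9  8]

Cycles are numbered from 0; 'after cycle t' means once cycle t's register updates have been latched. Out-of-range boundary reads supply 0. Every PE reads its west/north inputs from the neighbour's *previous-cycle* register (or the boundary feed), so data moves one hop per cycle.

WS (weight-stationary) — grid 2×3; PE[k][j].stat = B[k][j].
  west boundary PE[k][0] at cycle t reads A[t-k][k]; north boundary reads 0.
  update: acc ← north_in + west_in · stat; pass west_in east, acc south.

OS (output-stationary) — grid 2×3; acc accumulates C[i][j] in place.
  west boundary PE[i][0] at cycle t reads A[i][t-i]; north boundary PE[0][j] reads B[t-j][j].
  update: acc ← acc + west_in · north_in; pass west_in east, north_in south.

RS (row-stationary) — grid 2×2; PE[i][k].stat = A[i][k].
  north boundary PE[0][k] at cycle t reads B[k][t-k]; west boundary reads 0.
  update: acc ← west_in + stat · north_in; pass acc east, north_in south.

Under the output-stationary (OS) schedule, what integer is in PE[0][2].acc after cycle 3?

Tracing OS — 2×3 array, target PE[0][2]:
  c0 r0c1: 0 / 0 / 0
  c0 r0c2: 0 / 0 / 0
  c1 r0c1: 6 / 2 / 3
  c1 r0c2: 0 / 0 / 0
  c2 r0c1: 69 / 7 / 9
  c2 r0c2: 18 / 2 / 9
  c3 r0c1: 69 / 0 / 0
  c3 r0c2: 74 / 7 / 8

PE[0][2].acc = 74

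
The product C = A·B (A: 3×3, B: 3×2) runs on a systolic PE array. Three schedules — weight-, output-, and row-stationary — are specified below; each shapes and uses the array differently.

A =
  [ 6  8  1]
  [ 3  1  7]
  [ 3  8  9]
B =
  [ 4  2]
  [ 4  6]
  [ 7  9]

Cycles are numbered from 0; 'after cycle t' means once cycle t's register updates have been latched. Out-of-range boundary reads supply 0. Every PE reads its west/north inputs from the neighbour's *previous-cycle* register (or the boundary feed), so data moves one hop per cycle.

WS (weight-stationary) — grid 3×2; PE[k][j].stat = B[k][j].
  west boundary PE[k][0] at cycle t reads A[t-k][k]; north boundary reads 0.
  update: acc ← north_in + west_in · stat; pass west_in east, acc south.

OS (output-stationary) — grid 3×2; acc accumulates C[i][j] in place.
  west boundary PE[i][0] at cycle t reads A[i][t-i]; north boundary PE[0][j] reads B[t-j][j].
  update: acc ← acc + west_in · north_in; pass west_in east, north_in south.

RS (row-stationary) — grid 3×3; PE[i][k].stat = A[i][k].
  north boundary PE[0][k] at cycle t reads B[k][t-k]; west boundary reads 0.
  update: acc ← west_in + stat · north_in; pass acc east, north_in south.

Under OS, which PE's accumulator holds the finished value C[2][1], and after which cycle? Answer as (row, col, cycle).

OS: C[2][1] accumulates in PE[2][1]:
  c0 r2c1: 0 / 0 / 0
  c1 r2c1: 0 / 0 / 0
  c2 r2c1: 0 / 0 / 0
  c3 r2c1: 6 / 3 / 2
  c4 r2c1: 54 / 8 / 6
  c5 r2c1: 135 / 9 / 9

(row, col, cycle) = (2, 1, 5)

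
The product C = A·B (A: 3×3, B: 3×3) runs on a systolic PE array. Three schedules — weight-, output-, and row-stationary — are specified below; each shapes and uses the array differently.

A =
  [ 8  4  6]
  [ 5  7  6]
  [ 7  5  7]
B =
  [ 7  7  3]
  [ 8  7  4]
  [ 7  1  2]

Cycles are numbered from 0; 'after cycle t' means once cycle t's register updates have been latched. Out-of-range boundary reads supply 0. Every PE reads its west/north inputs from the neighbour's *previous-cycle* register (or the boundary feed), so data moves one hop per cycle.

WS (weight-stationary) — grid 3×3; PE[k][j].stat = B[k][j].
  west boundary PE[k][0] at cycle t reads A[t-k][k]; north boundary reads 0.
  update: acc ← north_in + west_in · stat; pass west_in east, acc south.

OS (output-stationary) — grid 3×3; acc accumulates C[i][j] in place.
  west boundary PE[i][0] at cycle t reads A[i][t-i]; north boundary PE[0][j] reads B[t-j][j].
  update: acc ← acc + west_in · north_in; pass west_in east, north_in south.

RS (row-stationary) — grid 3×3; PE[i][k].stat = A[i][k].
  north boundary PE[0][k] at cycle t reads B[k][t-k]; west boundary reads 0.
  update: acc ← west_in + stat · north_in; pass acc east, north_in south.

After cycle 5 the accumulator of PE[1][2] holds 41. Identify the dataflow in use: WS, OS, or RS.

dataflow = WS

WS (3×3 grid), PE[1][2]:
  0: (1,2).acc=0  regs=<0,0>
  1: (1,2).acc=0  regs=<0,0>
  2: (1,2).acc=0  regs=<0,0>
  3: (1,2).acc=40  regs=<4,40>
  4: (1,2).acc=43  regs=<7,43>
  5: (1,2).acc=41  regs=<5,41>
OS (3×3 grid), PE[1][2]:
  0: (1,2).acc=0  regs=<0,0>
  1: (1,2).acc=0  regs=<0,0>
  2: (1,2).acc=0  regs=<0,0>
  3: (1,2).acc=15  regs=<5,3>
  4: (1,2).acc=43  regs=<7,4>
  5: (1,2).acc=55  regs=<6,2>
RS (3×3 grid), PE[1][2]:
  0: (1,2).acc=0  regs=<0,0>
  1: (1,2).acc=0  regs=<0,0>
  2: (1,2).acc=0  regs=<0,0>
  3: (1,2).acc=133  regs=<133,7>
  4: (1,2).acc=90  regs=<90,1>
  5: (1,2).acc=55  regs=<55,2>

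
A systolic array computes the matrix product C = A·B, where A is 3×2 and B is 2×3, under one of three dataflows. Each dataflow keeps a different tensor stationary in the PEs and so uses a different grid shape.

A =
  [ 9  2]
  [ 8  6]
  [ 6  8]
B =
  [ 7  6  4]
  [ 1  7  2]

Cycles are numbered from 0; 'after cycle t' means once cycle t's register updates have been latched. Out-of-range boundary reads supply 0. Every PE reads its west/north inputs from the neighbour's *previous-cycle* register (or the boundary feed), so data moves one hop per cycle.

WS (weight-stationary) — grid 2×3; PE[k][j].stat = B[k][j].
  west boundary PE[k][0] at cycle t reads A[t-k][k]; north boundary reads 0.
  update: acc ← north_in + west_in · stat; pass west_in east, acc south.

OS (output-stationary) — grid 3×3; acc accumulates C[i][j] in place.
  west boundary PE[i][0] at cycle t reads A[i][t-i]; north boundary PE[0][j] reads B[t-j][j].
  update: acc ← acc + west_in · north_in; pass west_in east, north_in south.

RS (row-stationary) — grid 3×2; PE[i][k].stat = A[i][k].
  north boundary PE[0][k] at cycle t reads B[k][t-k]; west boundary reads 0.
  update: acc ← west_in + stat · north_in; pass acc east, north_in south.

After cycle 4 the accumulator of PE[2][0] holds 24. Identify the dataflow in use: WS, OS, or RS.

WS: PE[2][0] is outside its 2×3 grid.
OS (3×3 grid), PE[2][0]:
  cycle 0: PE[2][0] → acc 0, east 0, south 0
  cycle 1: PE[2][0] → acc 0, east 0, south 0
  cycle 2: PE[2][0] → acc 42, east 6, south 7
  cycle 3: PE[2][0] → acc 50, east 8, south 1
  cycle 4: PE[2][0] → acc 50, east 0, south 0
RS (3×2 grid), PE[2][0]:
  cycle 0: PE[2][0] → acc 0, east 0, south 0
  cycle 1: PE[2][0] → acc 0, east 0, south 0
  cycle 2: PE[2][0] → acc 42, east 42, south 7
  cycle 3: PE[2][0] → acc 36, east 36, south 6
  cycle 4: PE[2][0] → acc 24, east 24, south 4

dataflow = RS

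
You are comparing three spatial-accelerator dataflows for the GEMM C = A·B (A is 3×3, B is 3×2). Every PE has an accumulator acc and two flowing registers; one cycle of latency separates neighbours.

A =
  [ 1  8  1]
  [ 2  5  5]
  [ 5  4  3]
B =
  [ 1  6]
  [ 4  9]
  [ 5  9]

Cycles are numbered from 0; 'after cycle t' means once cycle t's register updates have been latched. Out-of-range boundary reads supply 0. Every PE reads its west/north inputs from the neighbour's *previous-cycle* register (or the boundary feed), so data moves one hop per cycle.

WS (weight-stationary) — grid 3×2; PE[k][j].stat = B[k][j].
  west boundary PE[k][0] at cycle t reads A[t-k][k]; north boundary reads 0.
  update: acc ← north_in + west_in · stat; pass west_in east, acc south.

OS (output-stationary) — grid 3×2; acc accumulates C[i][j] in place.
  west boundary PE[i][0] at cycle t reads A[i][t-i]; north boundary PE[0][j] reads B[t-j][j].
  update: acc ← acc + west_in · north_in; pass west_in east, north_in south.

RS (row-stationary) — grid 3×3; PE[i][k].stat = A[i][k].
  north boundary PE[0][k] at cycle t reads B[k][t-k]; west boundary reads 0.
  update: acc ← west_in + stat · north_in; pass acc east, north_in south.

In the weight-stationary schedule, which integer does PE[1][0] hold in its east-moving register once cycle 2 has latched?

register = 5

Tracing WS — 3×2 array, target PE[1][0]:
  @0  [0,0]  acc 1  |  →1  ↓1
  @0  [1,0]  acc 0  |  →0  ↓0
  @1  [0,0]  acc 2  |  →2  ↓2
  @1  [1,0]  acc 33  |  →8  ↓33
  @2  [0,0]  acc 5  |  →5  ↓5
  @2  [1,0]  acc 22  |  →5  ↓22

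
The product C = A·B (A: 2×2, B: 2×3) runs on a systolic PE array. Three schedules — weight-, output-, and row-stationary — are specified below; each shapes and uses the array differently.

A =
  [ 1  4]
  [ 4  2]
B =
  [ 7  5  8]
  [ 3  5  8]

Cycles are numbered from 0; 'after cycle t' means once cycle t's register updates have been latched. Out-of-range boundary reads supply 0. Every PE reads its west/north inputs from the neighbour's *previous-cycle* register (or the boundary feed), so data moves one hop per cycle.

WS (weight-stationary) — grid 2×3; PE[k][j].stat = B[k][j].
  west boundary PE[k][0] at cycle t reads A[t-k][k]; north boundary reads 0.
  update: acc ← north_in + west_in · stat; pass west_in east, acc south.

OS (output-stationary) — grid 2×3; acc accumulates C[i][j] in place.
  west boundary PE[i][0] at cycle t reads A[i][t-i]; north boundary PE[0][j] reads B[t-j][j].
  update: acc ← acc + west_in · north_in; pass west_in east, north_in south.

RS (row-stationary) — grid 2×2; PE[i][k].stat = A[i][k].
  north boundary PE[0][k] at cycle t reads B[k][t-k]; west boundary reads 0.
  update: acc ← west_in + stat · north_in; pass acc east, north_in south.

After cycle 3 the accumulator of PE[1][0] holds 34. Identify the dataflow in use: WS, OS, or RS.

dataflow = OS

— WS: 2×3; PE[1][0] trace:
  @0  [1,0]  acc 0  |  →0  ↓0
  @1  [1,0]  acc 19  |  →4  ↓19
  @2  [1,0]  acc 34  |  →2  ↓34
  @3  [1,0]  acc 0  |  →0  ↓0
— OS: 2×3; PE[1][0] trace:
  @0  [1,0]  acc 0  |  →0  ↓0
  @1  [1,0]  acc 28  |  →4  ↓7
  @2  [1,0]  acc 34  |  →2  ↓3
  @3  [1,0]  acc 34  |  →0  ↓0
— RS: 2×2; PE[1][0] trace:
  @0  [1,0]  acc 0  |  →0  ↓0
  @1  [1,0]  acc 28  |  →28  ↓7
  @2  [1,0]  acc 20  |  →20  ↓5
  @3  [1,0]  acc 32  |  →32  ↓8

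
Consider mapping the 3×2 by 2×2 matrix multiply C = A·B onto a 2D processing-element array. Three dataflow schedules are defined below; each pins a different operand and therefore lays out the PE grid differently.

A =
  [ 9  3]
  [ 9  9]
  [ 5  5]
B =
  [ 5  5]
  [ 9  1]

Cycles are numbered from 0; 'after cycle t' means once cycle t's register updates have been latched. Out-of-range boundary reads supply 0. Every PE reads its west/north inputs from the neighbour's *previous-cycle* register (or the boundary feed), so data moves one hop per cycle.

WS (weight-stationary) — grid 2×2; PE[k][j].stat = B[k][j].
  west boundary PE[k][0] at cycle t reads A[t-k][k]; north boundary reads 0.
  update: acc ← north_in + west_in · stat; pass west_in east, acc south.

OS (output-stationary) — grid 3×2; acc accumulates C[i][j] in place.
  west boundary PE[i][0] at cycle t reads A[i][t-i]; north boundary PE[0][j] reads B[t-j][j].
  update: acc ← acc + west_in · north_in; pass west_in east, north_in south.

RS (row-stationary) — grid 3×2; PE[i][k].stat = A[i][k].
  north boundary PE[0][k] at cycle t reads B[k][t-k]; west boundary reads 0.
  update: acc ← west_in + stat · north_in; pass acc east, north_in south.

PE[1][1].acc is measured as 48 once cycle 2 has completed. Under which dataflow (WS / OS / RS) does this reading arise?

WS (2×2 grid), PE[1][1]:
  [0] (1,1) acc=0 (h:0 v:0)
  [1] (1,1) acc=0 (h:0 v:0)
  [2] (1,1) acc=48 (h:3 v:48)
OS (3×2 grid), PE[1][1]:
  [0] (1,1) acc=0 (h:0 v:0)
  [1] (1,1) acc=0 (h:0 v:0)
  [2] (1,1) acc=45 (h:9 v:5)
RS (3×2 grid), PE[1][1]:
  [0] (1,1) acc=0 (h:0 v:0)
  [1] (1,1) acc=0 (h:0 v:0)
  [2] (1,1) acc=126 (h:126 v:9)

dataflow = WS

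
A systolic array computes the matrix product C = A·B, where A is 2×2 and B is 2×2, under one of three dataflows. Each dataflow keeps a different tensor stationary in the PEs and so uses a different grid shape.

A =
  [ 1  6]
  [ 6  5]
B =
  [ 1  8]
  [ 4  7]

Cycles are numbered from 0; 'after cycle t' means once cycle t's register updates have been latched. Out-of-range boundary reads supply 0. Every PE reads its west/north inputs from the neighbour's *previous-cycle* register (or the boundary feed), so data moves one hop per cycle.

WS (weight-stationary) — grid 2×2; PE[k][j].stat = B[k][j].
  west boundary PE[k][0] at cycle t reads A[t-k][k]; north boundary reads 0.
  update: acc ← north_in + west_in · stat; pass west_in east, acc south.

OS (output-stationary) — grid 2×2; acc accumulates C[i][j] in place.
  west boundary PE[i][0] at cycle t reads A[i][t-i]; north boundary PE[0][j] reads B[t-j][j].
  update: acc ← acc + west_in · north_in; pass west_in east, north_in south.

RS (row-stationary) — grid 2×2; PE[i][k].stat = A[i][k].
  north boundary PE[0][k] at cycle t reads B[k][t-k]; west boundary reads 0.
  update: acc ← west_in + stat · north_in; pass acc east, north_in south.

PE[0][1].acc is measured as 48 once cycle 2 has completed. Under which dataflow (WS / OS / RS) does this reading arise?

Under WS (2×2), PE[0][1]:
  t=0 PE[0][1]: acc=0 h=0 v=0
  t=1 PE[0][1]: acc=8 h=1 v=8
  t=2 PE[0][1]: acc=48 h=6 v=48
Under OS (2×2), PE[0][1]:
  t=0 PE[0][1]: acc=0 h=0 v=0
  t=1 PE[0][1]: acc=8 h=1 v=8
  t=2 PE[0][1]: acc=50 h=6 v=7
Under RS (2×2), PE[0][1]:
  t=0 PE[0][1]: acc=0 h=0 v=0
  t=1 PE[0][1]: acc=25 h=25 v=4
  t=2 PE[0][1]: acc=50 h=50 v=7

dataflow = WS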